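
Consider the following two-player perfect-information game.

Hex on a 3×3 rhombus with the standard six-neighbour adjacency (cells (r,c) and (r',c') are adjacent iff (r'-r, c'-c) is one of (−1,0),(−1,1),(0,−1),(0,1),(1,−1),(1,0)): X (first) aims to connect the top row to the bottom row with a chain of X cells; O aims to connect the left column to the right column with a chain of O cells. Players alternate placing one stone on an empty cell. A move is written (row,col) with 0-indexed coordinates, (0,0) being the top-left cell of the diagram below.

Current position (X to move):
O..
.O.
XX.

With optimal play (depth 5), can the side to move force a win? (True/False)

ply 1, X at O../.O./XX. | (0,1)=-1→OX./.O./XX.*; (0,2)=-1→O.X/.O./XX.; (1,0)=-1→O../XO./XX.; (1,2)=-1→O../.OX/XX.; (2,2)=-1→O../.O./XXX
ply 2, O at OX./.O./XX. | (0,2)=-1→OXO/.O./XX.; (1,0)=+1→OX./OO./XX.*; (1,2)=-1→OX./.OO/XX.; (2,2)=-1→OX./.O./XXO
ply 3, X at OX./OO./XX. | (0,2)=-1→OXX/OO./XX.*; (1,2)=-1→OX./OOX/XX.; (2,2)=-1→OX./OO./XXX
ply 4, O at OXX/OO./XX. | (1,2)=+1→OXX/OOO/XX.*; (2,2)=-1→OXX/OO./XXO
ply 5: OXX/OOO/XX. is terminal -1 (X); from O../.O./XX. depth 5

X winning at [O../.O./XX.]: False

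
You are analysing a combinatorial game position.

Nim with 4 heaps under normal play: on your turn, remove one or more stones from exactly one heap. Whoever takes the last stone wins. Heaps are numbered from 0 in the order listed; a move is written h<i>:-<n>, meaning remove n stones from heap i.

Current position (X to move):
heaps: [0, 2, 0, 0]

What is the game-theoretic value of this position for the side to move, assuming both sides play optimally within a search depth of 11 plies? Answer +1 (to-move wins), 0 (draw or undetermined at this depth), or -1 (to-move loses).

p1 X@[(0,2,0,0)]: h1:-1[(0,1,0,0)]-1 h1:-2[(0,0,0,0)]+1*
p2 O@[(0,0,0,0)] terminal -1; root [(0,2,0,0)] d11

value((0,2,0,0), X) = +1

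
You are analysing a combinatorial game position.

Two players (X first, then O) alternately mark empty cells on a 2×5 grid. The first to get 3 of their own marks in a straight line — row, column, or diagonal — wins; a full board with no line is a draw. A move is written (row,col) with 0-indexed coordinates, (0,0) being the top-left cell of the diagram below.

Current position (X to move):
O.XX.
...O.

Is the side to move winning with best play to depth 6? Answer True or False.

[O.XX./...O.] X move#1: (0,1):+1/OXXX./...O.*, (0,4):+1/O.XXX/...O., (1,0):+1/O.XX./X..O., (1,1):+1/O.XX./.X.O., (1,2):+1/O.XX./..XO., (1,4):+1/O.XX./...OX
[OXXX./...O.] end (terminal -1, O#2); searched O.XX./...O. to 6

X winning at [O.XX./...O.]: True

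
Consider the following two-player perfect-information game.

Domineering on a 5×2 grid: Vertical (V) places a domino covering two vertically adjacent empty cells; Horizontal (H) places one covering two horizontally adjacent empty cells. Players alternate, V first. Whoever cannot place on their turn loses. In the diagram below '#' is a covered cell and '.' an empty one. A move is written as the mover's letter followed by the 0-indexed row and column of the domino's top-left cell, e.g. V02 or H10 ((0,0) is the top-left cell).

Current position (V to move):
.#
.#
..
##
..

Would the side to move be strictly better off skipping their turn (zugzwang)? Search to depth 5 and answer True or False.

[.#/.#/../##/..] V move#1: V00:-1/##/##/../##/..*, V10:-1/.#/##/#./##/..
[##/##/../##/..] H move#2: H20:+1/##/##/##/##/..*, H40:+1/##/##/../##/##
[##/##/##/##/..] end (terminal -1, V#3); searched .#/.#/../##/.. to 5
suppose V passes — search the same position with H to move:
pass> [.#/.#/../##/..] H move#1: H20:+1/.#/.#/##/##/..*, H40:-1/.#/.#/../##/##
pass> [.#/.#/##/##/..] V move#2: V00:-1/##/##/##/##/..*
pass> [##/##/##/##/..] H move#3: H40:+1/##/##/##/##/##*
pass> [##/##/##/##/##] end (terminal -1, V#4); searched .#/.#/../##/.. to 5
for V: play -1, pass -1

zugzwang(.#/.#/../##/.., V) = False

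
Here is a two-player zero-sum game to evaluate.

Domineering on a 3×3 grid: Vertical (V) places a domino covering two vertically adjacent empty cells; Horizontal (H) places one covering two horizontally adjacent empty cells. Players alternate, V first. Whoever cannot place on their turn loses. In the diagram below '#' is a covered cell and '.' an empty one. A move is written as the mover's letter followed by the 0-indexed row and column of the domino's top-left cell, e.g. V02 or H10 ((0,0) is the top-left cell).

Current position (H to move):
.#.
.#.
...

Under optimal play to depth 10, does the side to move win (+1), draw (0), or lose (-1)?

ply 1, H at .#./.#./... | H20=-1→.#./.#./##.*; H21=-1→.#./.#./.##
ply 2, V at .#./.#./##. | V00=+1→##./##./##.*; V02=+1→.##/.##/##.; V12=+1→.#./.##/###
ply 3: ##./##./##. is terminal -1 (H); from .#./.#./... depth 10

value(.#./.#./..., H) = -1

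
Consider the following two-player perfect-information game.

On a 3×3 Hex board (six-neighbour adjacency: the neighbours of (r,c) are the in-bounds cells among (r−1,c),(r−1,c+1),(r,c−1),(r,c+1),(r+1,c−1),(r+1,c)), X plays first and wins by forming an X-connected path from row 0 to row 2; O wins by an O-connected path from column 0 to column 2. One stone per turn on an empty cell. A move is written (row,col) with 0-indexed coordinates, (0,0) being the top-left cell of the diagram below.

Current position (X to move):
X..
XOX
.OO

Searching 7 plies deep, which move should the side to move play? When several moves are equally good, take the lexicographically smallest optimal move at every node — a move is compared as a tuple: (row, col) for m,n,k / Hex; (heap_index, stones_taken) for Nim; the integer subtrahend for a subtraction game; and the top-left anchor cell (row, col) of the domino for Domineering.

ply 1, X at X../XOX/.OO | (0,1)=-1→XX./XOX/.OO; (0,2)=-1→X.X/XOX/.OO; (2,0)=+1→X../XOX/XOO*
ply 2: X../XOX/XOO is terminal -1 (O); from X../XOX/.OO depth 7

X's best at [X../XOX/.OO]: (2,0)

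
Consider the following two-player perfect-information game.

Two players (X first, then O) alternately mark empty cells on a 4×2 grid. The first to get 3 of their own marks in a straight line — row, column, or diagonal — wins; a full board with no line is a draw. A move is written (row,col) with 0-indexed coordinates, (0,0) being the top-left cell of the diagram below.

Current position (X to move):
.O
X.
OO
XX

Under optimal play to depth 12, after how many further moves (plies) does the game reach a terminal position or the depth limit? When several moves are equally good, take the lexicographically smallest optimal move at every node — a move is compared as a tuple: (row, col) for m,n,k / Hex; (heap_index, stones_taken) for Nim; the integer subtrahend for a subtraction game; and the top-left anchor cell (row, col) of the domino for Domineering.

[.O/X./OO/XX] X move#1: (0,0):-1/XO/X./OO/XX, (1,1):+0/.O/XX/OO/XX*
[.O/XX/OO/XX] O move#2: (0,0):+0/OO/XX/OO/XX*
[OO/XX/OO/XX] end (terminal +0, X#3); searched .O/X./OO/XX to 12

PV length from [.O/X./OO/XX]: 2 plies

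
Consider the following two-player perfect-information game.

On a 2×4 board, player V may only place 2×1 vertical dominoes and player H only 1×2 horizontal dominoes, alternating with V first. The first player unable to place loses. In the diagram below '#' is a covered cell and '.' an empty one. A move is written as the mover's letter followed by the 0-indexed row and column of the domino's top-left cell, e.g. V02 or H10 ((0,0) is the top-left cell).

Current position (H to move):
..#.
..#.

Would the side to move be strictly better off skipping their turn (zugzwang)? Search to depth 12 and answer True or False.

ply 1, H at ..#./..#. | H00=+1→###./..#.*; H10=+1→..#./###.
ply 2, V at ###./..#. | V03=-1→####/..##*
ply 3, H at ####/..## | H10=+1→####/####*
ply 4: ####/#### is terminal -1 (V); from ..#./..#. depth 12
suppose H passes — search the same position with V to move:
pass> ply 1, V at ..#./..#. | V00=+1→#.#./#.#.*; V01=+1→.##./.##.; V03=-1→..##/..##
pass> ply 2: #.#./#.#. is terminal -1 (H); from ..#./..#. depth 12
for H: play +1, pass -1

zugzwang(..#./..#., H) = False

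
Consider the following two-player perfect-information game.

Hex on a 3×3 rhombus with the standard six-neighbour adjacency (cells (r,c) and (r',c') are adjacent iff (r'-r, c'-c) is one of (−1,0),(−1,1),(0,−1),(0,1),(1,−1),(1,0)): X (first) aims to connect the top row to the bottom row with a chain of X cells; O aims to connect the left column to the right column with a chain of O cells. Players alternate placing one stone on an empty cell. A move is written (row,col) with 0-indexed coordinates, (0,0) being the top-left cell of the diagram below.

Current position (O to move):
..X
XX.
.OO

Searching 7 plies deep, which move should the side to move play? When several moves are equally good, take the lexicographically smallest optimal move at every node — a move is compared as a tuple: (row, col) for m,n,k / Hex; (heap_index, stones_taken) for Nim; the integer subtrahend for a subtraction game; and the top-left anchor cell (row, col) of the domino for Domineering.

ply 1, O at ..X/XX./.OO | (0,0)=-1→O.X/XX./.OO; (0,1)=-1→.OX/XX./.OO; (1,2)=-1→..X/XXO/.OO; (2,0)=+1→..X/XX./OOO*
ply 2: ..X/XX./OOO is terminal -1 (X); from ..X/XX./.OO depth 7

O's best at [..X/XX./.OO]: (2,0)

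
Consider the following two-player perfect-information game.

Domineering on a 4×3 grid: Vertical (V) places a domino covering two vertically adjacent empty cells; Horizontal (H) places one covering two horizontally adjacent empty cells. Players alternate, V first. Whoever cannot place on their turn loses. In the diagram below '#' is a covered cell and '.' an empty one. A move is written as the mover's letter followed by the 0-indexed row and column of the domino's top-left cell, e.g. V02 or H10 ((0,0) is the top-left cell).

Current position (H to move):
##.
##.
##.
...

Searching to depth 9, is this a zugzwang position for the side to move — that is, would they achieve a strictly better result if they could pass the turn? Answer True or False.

zugzwang(##./##./##./..., H) = False

[##./##./##./...] H move#1: H30:-1/##./##./##./##.*, H31:-1/##./##./##./.##
[##./##./##./##.] V move#2: V02:+1/###/###/##./##.*, V12:+1/##./###/###/##., V22:+1/##./##./###/###
[###/###/##./##.] end (terminal -1, H#3); searched ##./##./##./... to 9
pass branch (V moves first from the same position):
  | [##./##./##./...] V move#1: V02:-1/###/###/##./..., V12:-1/##./###/###/..., V22:+1/##./##./###/..#*
  | [##./##./###/..#] H move#2: H30:-1/##./##./###/###*
  | [##./##./###/###] V move#3: V02:+1/###/###/###/###*
  | [###/###/###/###] end (terminal -1, H#4); searched ##./##./##./... to 9
H moving scores -1; H passing scores -1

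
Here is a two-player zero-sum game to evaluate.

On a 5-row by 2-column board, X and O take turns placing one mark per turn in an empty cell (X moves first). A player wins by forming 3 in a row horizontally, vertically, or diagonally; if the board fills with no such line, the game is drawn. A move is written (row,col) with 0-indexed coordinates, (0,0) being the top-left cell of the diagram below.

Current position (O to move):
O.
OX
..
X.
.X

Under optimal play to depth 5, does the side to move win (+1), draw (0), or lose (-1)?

ply 1, O at O./OX/../X./.X | (0,1)=+0→OO/OX/../X./.X; (2,0)=+1→O./OX/O./X./.X*; (2,1)=+0→O./OX/.O/X./.X; (3,1)=+0→O./OX/../XO/.X; (4,0)=+0→O./OX/../X./OX
ply 2: O./OX/O./X./.X is terminal -1 (X); from O./OX/../X./.X depth 5

value(O./OX/../X./.X, O) = +1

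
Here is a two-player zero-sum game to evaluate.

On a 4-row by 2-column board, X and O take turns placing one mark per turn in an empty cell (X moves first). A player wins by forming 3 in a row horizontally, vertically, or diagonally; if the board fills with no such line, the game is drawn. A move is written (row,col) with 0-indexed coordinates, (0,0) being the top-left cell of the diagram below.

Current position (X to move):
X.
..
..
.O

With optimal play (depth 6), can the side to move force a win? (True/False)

p1 X@[X./../../.O]: (0,1)[XX/../../.O]+0* (1,0)[X./X./../.O]+0 (1,1)[X./.X/../.O]+0 (2,0)[X./../X./.O]+0 (2,1)[X./../.X/.O]+0 (3,0)[X./../../XO]+0
p2 O@[XX/../../.O]: (1,0)[XX/O./../.O]+0* (1,1)[XX/.O/../.O]+0 (2,0)[XX/../O./.O]+0 (2,1)[XX/../.O/.O]+0 (3,0)[XX/../../OO]+0
p3 X@[XX/O./../.O]: (1,1)[XX/OX/../.O]+0* (2,0)[XX/O./X./.O]+0 (2,1)[XX/O./.X/.O]+0 (3,0)[XX/O./../XO]+0
p4 O@[XX/OX/../.O]: (2,0)[XX/OX/O./.O]-1 (2,1)[XX/OX/.O/.O]+0* (3,0)[XX/OX/../OO]-1
p5 X@[XX/OX/.O/.O]: (2,0)[XX/OX/XO/.O]+0* (3,0)[XX/OX/.O/XO]+0
p6 O@[XX/OX/XO/.O]: (3,0)[XX/OX/XO/OO]+0*
p7 X@[XX/OX/XO/OO] terminal +0; root [X./../../.O] d6

X winning at [X./../../.O]: False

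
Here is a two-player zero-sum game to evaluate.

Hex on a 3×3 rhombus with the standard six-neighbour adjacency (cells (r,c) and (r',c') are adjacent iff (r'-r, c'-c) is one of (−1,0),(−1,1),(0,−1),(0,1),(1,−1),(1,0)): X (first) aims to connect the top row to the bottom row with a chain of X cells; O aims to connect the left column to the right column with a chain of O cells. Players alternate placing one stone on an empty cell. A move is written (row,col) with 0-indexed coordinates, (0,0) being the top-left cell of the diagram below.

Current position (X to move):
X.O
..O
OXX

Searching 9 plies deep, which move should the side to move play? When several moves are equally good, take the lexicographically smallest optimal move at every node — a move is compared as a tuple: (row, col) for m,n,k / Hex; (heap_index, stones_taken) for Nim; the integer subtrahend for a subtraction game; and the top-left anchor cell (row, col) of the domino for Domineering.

p1 X@[X.O/..O/OXX]: (0,1)[XXO/..O/OXX]-1 (1,0)[X.O/X.O/OXX]-1 (1,1)[X.O/.XO/OXX]+1*
p2 O@[X.O/.XO/OXX]: (0,1)[XOO/.XO/OXX]-1* (1,0)[X.O/OXO/OXX]-1
p3 X@[XOO/.XO/OXX]: (1,0)[XOO/XXO/OXX]+1*
p4 O@[XOO/XXO/OXX] terminal -1; root [X.O/..O/OXX] d9

X's best at [X.O/..O/OXX]: (1,1)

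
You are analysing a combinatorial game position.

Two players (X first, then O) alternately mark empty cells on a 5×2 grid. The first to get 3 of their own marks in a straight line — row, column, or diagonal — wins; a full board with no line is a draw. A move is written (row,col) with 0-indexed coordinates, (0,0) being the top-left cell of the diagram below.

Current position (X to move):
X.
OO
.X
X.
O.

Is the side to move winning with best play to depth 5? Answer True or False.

X winning at [X./OO/.X/X./O.]: False

[X./OO/.X/X./O.] X move#1: (0,1):+0/XX/OO/.X/X./O.*, (2,0):+0/X./OO/XX/X./O., (3,1):+0/X./OO/.X/XX/O., (4,1):+0/X./OO/.X/X./OX
[XX/OO/.X/X./O.] O move#2: (2,0):+0/XX/OO/OX/X./O.*, (3,1):+0/XX/OO/.X/XO/O., (4,1):+0/XX/OO/.X/X./OO
[XX/OO/OX/X./O.] X move#3: (3,1):+0/XX/OO/OX/XX/O.*, (4,1):+0/XX/OO/OX/X./OX
[XX/OO/OX/XX/O.] O move#4: (4,1):+0/XX/OO/OX/XX/OO*
[XX/OO/OX/XX/OO] end (terminal +0, X#5); searched X./OO/.X/X./O. to 5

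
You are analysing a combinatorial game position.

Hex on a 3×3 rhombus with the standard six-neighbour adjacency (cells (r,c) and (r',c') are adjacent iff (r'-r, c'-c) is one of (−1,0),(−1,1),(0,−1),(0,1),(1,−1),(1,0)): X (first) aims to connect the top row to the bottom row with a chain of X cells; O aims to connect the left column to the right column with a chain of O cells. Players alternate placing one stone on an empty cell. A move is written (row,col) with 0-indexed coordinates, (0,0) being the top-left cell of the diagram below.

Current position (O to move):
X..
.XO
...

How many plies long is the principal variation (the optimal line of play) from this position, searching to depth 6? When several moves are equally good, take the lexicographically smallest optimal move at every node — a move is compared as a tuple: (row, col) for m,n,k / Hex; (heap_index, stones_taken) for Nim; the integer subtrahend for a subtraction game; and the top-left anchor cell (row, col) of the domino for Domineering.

ply 1, O at X../.XO/... | (0,1)=-1→XO./.XO/...*; (0,2)=-1→X.O/.XO/...; (1,0)=-1→X../OXO/...; (2,0)=-1→X../.XO/O..; (2,1)=-1→X../.XO/.O.; (2,2)=-1→X../.XO/..O
ply 2, X at XO./.XO/... | (0,2)=+1→XOX/.XO/...*; (1,0)=+1→XO./XXO/...; (2,0)=+1→XO./.XO/X..; (2,1)=+1→XO./.XO/.X.; (2,2)=+1→XO./.XO/..X
ply 3, O at XOX/.XO/... | (1,0)=-1→XOX/OXO/...*; (2,0)=-1→XOX/.XO/O..; (2,1)=-1→XOX/.XO/.O.; (2,2)=-1→XOX/.XO/..O
ply 4, X at XOX/OXO/... | (2,0)=+1→XOX/OXO/X..*; (2,1)=+1→XOX/OXO/.X.; (2,2)=+1→XOX/OXO/..X
ply 5: XOX/OXO/X.. is terminal -1 (O); from X../.XO/... depth 6

PV length from [X../.XO/...]: 4 plies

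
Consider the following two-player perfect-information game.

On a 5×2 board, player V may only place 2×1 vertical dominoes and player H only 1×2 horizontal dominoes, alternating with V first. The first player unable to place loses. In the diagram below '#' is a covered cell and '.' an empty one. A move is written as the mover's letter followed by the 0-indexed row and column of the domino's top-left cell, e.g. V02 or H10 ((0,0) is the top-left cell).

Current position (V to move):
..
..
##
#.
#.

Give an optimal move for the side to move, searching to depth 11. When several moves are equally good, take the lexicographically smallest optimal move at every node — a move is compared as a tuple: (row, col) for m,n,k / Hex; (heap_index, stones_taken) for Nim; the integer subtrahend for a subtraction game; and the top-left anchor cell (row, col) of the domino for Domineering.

[../../##/#./#.] V move#1: V00:+1/#./#./##/#./#.*, V01:+1/.#/.#/##/#./#., V31:-1/../../##/##/##
[#./#./##/#./#.] end (terminal -1, H#2); searched ../../##/#./#. to 11

V's best at [../../##/#./#.]: V00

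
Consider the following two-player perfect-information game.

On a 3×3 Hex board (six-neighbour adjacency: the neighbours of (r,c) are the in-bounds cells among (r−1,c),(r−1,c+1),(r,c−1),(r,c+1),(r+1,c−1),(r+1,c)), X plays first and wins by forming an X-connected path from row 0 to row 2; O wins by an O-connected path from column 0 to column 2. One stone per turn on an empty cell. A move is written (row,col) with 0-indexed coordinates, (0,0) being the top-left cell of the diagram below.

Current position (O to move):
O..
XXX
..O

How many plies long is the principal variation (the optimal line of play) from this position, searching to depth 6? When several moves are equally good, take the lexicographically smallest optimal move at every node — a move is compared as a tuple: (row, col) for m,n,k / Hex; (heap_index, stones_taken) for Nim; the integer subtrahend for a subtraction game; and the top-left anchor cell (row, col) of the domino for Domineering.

PV length from [O../XXX/..O]: 4 plies

[O../XXX/..O] O move#1: (0,1):-1/OO./XXX/..O*, (0,2):-1/O.O/XXX/..O, (2,0):-1/O../XXX/O.O, (2,1):-1/O../XXX/.OO
[OO./XXX/..O] X move#2: (0,2):+1/OOX/XXX/..O*, (2,0):-1/OO./XXX/X.O, (2,1):-1/OO./XXX/.XO
[OOX/XXX/..O] O move#3: (2,0):-1/OOX/XXX/O.O*, (2,1):-1/OOX/XXX/.OO
[OOX/XXX/O.O] X move#4: (2,1):+1/OOX/XXX/OXO*
[OOX/XXX/OXO] end (terminal -1, O#5); searched O../XXX/..O to 6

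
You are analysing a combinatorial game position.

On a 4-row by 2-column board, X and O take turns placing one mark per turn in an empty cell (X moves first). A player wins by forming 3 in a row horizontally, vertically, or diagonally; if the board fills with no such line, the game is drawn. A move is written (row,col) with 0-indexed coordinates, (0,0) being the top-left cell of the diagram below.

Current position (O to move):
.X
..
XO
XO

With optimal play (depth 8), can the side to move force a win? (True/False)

O winning at [.X/../XO/XO]: True

p1 O@[.X/../XO/XO]: (0,0)[OX/../XO/XO]-1 (1,0)[.X/O./XO/XO]+0 (1,1)[.X/.O/XO/XO]+1*
p2 X@[.X/.O/XO/XO] terminal -1; root [.X/../XO/XO] d8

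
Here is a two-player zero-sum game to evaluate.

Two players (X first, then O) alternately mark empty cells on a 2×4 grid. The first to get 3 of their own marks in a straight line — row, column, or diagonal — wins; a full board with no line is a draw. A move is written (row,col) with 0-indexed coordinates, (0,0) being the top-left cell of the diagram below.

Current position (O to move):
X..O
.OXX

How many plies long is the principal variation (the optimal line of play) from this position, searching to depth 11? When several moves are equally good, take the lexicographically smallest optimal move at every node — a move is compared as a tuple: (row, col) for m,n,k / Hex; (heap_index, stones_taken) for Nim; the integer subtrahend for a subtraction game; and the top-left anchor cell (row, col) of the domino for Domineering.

PV length from [X..O/.OXX]: 3 plies

p1 O@[X..O/.OXX]: (0,1)[XO.O/.OXX]+0* (0,2)[X.OO/.OXX]+0 (1,0)[X..O/OOXX]+0
p2 X@[XO.O/.OXX]: (0,2)[XOXO/.OXX]+0* (1,0)[XO.O/XOXX]-1
p3 O@[XOXO/.OXX]: (1,0)[XOXO/OOXX]+0*
p4 X@[XOXO/OOXX] terminal +0; root [X..O/.OXX] d11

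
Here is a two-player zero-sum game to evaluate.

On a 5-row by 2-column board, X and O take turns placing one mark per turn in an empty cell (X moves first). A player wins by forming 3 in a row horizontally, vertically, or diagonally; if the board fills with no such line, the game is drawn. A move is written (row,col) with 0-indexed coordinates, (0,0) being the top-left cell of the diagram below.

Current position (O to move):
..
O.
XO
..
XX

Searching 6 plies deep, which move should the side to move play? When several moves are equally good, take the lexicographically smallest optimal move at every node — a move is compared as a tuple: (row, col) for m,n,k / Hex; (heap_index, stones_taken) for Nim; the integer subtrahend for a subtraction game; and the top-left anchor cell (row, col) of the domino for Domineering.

O's best at [../O./XO/../XX]: (3,0)

ply 1, O at ../O./XO/../XX | (0,0)=-1→O./O./XO/../XX; (0,1)=-1→.O/O./XO/../XX; (1,1)=-1→../OO/XO/../XX; (3,0)=+0→../O./XO/O./XX*; (3,1)=-1→../O./XO/.O/XX
ply 2, X at ../O./XO/O./XX | (0,0)=-1→X./O./XO/O./XX; (0,1)=+0→.X/O./XO/O./XX*; (1,1)=+0→../OX/XO/O./XX; (3,1)=+0→../O./XO/OX/XX
ply 3, O at .X/O./XO/O./XX | (0,0)=+0→OX/O./XO/O./XX*; (1,1)=+0→.X/OO/XO/O./XX; (3,1)=+0→.X/O./XO/OO/XX
ply 4, X at OX/O./XO/O./XX | (1,1)=+0→OX/OX/XO/O./XX*; (3,1)=+0→OX/O./XO/OX/XX
ply 5, O at OX/OX/XO/O./XX | (3,1)=+0→OX/OX/XO/OO/XX*
ply 6: OX/OX/XO/OO/XX is terminal +0 (X); from ../O./XO/../XX depth 6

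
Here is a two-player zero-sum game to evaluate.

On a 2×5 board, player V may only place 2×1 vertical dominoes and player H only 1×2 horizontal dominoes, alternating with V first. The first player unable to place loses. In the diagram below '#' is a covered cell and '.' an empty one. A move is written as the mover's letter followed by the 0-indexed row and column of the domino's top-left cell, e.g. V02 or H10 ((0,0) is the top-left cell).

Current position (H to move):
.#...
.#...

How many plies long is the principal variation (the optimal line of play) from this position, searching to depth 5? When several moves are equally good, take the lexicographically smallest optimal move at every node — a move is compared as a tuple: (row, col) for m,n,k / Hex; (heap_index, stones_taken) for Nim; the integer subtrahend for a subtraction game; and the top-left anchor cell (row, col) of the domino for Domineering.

ply 1, H at .#.../.#... | H02=-1→.###./.#...*; H03=-1→.#.##/.#...; H12=-1→.#.../.###.; H13=-1→.#.../.#.##
ply 2, V at .###./.#... | V00=-1→####./##...; V04=+1→.####/.#..#*
ply 3, H at .####/.#..# | H12=-1→.####/.####*
ply 4, V at .####/.#### | V00=+1→#####/#####*
ply 5: #####/##### is terminal -1 (H); from .#.../.#... depth 5

PV length from [.#.../.#...]: 4 plies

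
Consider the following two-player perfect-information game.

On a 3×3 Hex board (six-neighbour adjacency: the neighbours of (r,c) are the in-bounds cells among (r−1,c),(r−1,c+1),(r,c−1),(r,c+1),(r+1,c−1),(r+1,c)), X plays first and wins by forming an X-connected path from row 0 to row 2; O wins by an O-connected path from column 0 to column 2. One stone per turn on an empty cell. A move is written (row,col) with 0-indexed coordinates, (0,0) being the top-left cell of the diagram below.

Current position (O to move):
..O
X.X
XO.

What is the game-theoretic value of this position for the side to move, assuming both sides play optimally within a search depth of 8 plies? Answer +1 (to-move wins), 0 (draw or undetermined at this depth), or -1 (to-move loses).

value(..O/X.X/XO., O) = -1

ply 1, O at ..O/X.X/XO. | (0,0)=-1→O.O/X.X/XO.*; (0,1)=-1→.OO/X.X/XO.; (1,1)=-1→..O/XOX/XO.; (2,2)=-1→..O/X.X/XOO
ply 2, X at O.O/X.X/XO. | (0,1)=+1→OXO/X.X/XO.*; (1,1)=-1→O.O/XXX/XO.; (2,2)=-1→O.O/X.X/XOX
ply 3: OXO/X.X/XO. is terminal -1 (O); from ..O/X.X/XO. depth 8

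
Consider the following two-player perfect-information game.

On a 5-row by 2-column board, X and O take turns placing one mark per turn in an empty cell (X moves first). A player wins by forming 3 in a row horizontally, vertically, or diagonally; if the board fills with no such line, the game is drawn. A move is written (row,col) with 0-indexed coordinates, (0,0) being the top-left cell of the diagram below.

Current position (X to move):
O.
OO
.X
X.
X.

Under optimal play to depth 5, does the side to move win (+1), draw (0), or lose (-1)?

value(O./OO/.X/X./X., X) = +1

p1 X@[O./OO/.X/X./X.]: (0,1)[OX/OO/.X/X./X.]-1 (2,0)[O./OO/XX/X./X.]+1* (3,1)[O./OO/.X/XX/X.]-1 (4,1)[O./OO/.X/X./XX]-1
p2 O@[O./OO/XX/X./X.] terminal -1; root [O./OO/.X/X./X.] d5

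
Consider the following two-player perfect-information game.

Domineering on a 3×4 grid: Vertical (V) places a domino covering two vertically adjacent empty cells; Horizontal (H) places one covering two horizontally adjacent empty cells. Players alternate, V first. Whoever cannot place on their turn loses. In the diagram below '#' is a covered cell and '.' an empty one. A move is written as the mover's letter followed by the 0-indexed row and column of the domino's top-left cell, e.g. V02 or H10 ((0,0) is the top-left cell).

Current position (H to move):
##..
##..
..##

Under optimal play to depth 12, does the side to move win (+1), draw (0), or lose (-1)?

[##../##../..##] H move#1: H02:+1/####/##../..##*, H12:+1/##../####/..##, H20:-1/##../##../####
[####/##../..##] end (terminal -1, V#2); searched ##../##../..## to 12

value(##../##../..##, H) = +1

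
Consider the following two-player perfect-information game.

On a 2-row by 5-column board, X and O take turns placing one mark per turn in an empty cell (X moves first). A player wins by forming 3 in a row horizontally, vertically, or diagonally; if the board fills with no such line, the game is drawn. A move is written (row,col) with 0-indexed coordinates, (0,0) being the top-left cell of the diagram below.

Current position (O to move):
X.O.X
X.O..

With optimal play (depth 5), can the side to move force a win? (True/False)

ply 1, O at X.O.X/X.O.. | (0,1)=+1→XOO.X/X.O..*; (0,3)=+1→X.OOX/X.O..; (1,1)=+0→X.O.X/XOO..; (1,3)=+1→X.O.X/X.OO.; (1,4)=+0→X.O.X/X.O.O
ply 2, X at XOO.X/X.O.. | (0,3)=-1→XOOXX/X.O..*; (1,1)=-1→XOO.X/XXO..; (1,3)=-1→XOO.X/X.OX.; (1,4)=-1→XOO.X/X.O.X
ply 3, O at XOOXX/X.O.. | (1,1)=+0→XOOXX/XOO..; (1,3)=+1→XOOXX/X.OO.*; (1,4)=+0→XOOXX/X.O.O
ply 4, X at XOOXX/X.OO. | (1,1)=-1→XOOXX/XXOO.*; (1,4)=-1→XOOXX/X.OOX
ply 5, O at XOOXX/XXOO. | (1,4)=+1→XOOXX/XXOOO*
ply 6: XOOXX/XXOOO is terminal -1 (X); from X.O.X/X.O.. depth 5

O winning at [X.O.X/X.O..]: True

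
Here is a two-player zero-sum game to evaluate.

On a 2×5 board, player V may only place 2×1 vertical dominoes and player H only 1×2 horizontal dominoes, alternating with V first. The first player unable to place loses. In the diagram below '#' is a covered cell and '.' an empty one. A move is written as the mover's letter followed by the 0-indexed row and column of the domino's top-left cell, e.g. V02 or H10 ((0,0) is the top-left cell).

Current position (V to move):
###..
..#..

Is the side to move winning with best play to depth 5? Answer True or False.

V winning at [###../..#..]: True

[###../..#..] V move#1: V03:+1/####./..##.*, V04:+1/###.#/..#.#
[####./..##.] H move#2: H10:-1/####./####.*
[####./####.] V move#3: V04:+1/#####/#####*
[#####/#####] end (terminal -1, H#4); searched ###../..#.. to 5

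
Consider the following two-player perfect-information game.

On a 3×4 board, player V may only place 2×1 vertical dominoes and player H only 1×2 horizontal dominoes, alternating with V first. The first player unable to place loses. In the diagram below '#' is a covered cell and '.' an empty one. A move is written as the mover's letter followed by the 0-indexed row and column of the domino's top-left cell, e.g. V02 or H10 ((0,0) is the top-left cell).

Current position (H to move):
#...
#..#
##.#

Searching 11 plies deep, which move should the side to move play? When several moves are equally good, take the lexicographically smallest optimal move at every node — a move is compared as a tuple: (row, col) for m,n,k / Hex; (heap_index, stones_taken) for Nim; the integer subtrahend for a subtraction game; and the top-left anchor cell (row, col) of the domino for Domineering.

H's best at [#.../#..#/##.#]: H11

p1 H@[#.../#..#/##.#]: H01[###./#..#/##.#]-1 H02[#.##/#..#/##.#]-1 H11[#.../####/##.#]+1*
p2 V@[#.../####/##.#] terminal -1; root [#.../#..#/##.#] d11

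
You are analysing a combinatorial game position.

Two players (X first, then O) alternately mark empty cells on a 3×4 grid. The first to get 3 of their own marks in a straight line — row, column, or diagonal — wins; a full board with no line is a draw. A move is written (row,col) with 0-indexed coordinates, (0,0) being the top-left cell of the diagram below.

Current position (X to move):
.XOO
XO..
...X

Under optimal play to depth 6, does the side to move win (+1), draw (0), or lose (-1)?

[.XOO/XO../...X] X move#1: (0,0):-1/XXOO/XO../...X, (1,2):+1/.XOO/XOX./...X*, (1,3):-1/.XOO/XO.X/...X, (2,0):+1/.XOO/XO../X..X, (2,1):-1/.XOO/XO../.X.X, (2,2):-1/.XOO/XO../..XX
[.XOO/XOX./...X] end (terminal -1, O#2); searched .XOO/XO../...X to 6

value(.XOO/XO../...X, X) = +1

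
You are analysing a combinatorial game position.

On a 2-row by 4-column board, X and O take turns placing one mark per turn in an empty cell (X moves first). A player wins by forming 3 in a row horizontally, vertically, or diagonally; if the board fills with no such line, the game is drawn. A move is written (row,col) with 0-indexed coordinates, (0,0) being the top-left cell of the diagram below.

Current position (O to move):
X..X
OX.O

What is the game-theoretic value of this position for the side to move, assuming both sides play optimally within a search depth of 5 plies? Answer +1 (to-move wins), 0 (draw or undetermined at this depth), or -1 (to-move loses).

value(X..X/OX.O, O) = 0

ply 1, O at X..X/OX.O | (0,1)=+0→XO.X/OX.O*; (0,2)=+0→X.OX/OX.O; (1,2)=+0→X..X/OXOO
ply 2, X at XO.X/OX.O | (0,2)=+0→XOXX/OX.O*; (1,2)=+0→XO.X/OXXO
ply 3, O at XOXX/OX.O | (1,2)=+0→XOXX/OXOO*
ply 4: XOXX/OXOO is terminal +0 (X); from X..X/OX.O depth 5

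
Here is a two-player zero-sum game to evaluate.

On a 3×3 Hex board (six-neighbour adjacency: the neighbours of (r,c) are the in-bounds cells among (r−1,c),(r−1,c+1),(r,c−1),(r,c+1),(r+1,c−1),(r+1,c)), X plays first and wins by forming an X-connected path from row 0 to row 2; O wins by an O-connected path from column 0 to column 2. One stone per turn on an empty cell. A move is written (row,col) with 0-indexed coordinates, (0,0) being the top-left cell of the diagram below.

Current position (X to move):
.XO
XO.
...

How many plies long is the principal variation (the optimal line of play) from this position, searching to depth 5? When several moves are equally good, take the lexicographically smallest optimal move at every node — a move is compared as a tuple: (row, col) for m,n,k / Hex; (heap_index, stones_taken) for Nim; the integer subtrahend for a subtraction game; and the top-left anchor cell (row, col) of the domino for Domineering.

PV length from [.XO/XO./...]: 1 ply

[.XO/XO./...] X move#1: (0,0):-1/XXO/XO./..., (1,2):-1/.XO/XOX/..., (2,0):+1/.XO/XO./X..*, (2,1):-1/.XO/XO./.X., (2,2):-1/.XO/XO./..X
[.XO/XO./X..] end (terminal -1, O#2); searched .XO/XO./... to 5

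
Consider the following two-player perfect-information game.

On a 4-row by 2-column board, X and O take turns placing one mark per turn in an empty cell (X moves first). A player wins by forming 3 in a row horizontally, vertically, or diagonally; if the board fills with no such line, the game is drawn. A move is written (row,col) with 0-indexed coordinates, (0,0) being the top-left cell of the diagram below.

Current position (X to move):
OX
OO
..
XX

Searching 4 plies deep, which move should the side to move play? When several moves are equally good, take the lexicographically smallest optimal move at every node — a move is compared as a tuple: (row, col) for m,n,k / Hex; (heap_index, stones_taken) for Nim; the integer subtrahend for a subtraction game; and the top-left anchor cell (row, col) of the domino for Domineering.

[OX/OO/../XX] X move#1: (2,0):+0/OX/OO/X./XX*, (2,1):-1/OX/OO/.X/XX
[OX/OO/X./XX] O move#2: (2,1):+0/OX/OO/XO/XX*
[OX/OO/XO/XX] end (terminal +0, X#3); searched OX/OO/../XX to 4

X's best at [OX/OO/../XX]: (2,0)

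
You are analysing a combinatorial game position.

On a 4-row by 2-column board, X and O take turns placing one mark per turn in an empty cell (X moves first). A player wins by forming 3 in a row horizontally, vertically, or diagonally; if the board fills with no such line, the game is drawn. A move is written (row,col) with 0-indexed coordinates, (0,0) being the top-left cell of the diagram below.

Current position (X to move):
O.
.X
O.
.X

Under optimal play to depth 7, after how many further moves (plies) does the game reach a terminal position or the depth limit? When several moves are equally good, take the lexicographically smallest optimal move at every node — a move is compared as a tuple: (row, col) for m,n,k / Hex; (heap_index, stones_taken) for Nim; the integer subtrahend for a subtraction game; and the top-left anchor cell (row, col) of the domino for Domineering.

PV length from [O./.X/O./.X]: 1 ply

ply 1, X at O./.X/O./.X | (0,1)=-1→OX/.X/O./.X; (1,0)=+0→O./XX/O./.X; (2,1)=+1→O./.X/OX/.X*; (3,0)=-1→O./.X/O./XX
ply 2: O./.X/OX/.X is terminal -1 (O); from O./.X/O./.X depth 7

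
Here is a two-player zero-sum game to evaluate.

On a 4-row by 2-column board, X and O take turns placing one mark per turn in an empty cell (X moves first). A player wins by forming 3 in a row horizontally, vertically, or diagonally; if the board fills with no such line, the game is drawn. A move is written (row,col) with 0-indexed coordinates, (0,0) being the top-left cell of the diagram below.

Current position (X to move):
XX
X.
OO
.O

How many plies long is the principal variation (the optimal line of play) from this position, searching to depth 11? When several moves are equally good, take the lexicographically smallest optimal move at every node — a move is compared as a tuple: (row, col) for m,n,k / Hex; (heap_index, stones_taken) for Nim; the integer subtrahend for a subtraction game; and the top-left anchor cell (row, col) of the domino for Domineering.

PV length from [XX/X./OO/.O]: 2 plies

[XX/X./OO/.O] X move#1: (1,1):+0/XX/XX/OO/.O*, (3,0):-1/XX/X./OO/XO
[XX/XX/OO/.O] O move#2: (3,0):+0/XX/XX/OO/OO*
[XX/XX/OO/OO] end (terminal +0, X#3); searched XX/X./OO/.O to 11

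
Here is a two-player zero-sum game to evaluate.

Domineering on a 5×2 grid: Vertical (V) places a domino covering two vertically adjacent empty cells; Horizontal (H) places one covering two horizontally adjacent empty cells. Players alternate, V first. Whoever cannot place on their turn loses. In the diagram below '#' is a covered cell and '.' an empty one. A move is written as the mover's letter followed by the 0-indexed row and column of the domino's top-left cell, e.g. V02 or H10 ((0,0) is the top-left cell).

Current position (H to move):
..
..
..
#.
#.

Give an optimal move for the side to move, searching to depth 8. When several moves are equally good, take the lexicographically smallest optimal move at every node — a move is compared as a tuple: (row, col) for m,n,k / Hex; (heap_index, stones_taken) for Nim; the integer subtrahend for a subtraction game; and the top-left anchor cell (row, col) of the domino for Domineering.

ply 1, H at ../../../#./#. | H00=-1→##/../../#./#.; H10=+1→../##/../#./#.*; H20=-1→../../##/#./#.
ply 2, V at ../##/../#./#. | V21=-1→../##/.#/##/#.*; V31=-1→../##/../##/##
ply 3, H at ../##/.#/##/#. | H00=+1→##/##/.#/##/#.*
ply 4: ##/##/.#/##/#. is terminal -1 (V); from ../../../#./#. depth 8

H's best at [../../../#./#.]: H10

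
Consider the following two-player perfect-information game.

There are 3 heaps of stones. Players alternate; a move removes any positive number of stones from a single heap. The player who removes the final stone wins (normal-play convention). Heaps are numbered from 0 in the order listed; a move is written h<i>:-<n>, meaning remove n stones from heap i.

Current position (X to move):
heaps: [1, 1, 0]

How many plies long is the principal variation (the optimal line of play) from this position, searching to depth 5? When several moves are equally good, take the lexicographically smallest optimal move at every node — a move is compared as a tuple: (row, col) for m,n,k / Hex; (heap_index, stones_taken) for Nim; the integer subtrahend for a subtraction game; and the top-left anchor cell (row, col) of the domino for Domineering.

[(1,1,0)] X move#1: h0:-1:-1/(0,1,0)*, h1:-1:-1/(1,0,0)
[(0,1,0)] O move#2: h1:-1:+1/(0,0,0)*
[(0,0,0)] end (terminal -1, X#3); searched (1,1,0) to 5

PV length from [(1,1,0)]: 2 plies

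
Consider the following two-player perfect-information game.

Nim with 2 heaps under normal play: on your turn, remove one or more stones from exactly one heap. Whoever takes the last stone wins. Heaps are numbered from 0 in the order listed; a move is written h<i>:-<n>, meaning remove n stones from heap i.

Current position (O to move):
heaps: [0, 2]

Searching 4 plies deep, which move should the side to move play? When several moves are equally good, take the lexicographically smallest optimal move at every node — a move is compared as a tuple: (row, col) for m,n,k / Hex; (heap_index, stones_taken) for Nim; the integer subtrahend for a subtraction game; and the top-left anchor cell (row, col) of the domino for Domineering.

O's best at [(0,2)]: h1:-2

p1 O@[(0,2)]: h1:-1[(0,1)]-1 h1:-2[(0,0)]+1*
p2 X@[(0,0)] terminal -1; root [(0,2)] d4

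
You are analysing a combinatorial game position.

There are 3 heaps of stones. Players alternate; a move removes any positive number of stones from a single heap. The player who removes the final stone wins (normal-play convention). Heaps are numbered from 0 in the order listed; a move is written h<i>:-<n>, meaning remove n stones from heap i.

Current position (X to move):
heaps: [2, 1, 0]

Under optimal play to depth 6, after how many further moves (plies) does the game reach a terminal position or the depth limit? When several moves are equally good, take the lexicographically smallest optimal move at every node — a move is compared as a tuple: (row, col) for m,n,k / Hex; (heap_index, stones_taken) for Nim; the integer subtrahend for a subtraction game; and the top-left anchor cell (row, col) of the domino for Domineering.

PV length from [(2,1,0)]: 3 plies

ply 1, X at (2,1,0) | h0:-1=+1→(1,1,0)*; h0:-2=-1→(0,1,0); h1:-1=-1→(2,0,0)
ply 2, O at (1,1,0) | h0:-1=-1→(0,1,0)*; h1:-1=-1→(1,0,0)
ply 3, X at (0,1,0) | h1:-1=+1→(0,0,0)*
ply 4: (0,0,0) is terminal -1 (O); from (2,1,0) depth 6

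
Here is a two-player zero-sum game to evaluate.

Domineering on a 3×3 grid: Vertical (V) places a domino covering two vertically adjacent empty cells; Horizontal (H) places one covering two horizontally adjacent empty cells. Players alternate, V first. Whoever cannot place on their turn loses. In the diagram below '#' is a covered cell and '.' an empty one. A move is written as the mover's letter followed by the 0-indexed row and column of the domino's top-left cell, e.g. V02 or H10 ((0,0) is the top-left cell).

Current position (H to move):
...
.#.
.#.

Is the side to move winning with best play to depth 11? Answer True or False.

H winning at [.../.#./.#.]: False

[.../.#./.#.] H move#1: H00:-1/##./.#./.#.*, H01:-1/.##/.#./.#.
[##./.#./.#.] V move#2: V02:+1/###/.##/.#.*, V10:+1/##./##./##., V12:+1/##./.##/.##
[###/.##/.#.] end (terminal -1, H#3); searched .../.#./.#. to 11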